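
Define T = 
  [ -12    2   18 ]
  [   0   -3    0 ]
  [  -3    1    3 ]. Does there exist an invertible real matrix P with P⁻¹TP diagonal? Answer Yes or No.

No

Characteristic polynomial: p(r) = r^3 + 12r^2 + 45r + 54 = (r + 3)^2(r + 6).
r = -3 has algebraic multiplicity 2; rank(T + 3I) = 2, so geometric multiplicity = 1.
Geometric multiplicity < algebraic multiplicity, so T is not diagonalizable.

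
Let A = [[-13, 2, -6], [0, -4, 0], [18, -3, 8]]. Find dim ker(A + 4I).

A + 4I = [[-9, 2, -6], [0, 0, 0], [18, -3, 12]].
This matrix has rank 2, so its null space has dimension 3 − 2 = 1.

1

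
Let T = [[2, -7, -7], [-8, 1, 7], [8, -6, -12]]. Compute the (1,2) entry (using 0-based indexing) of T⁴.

-609

Characteristic polynomial: s^3 + 9s^2 + 8s - 60 = (s - 2)(s + 5)(s + 6), so the eigenvalues are -6, -5, 2.
s=2: eigenvector (1, -1, 1).
s=-6: eigenvector (0, 1, -1).
s=-5: eigenvector (1, -1, 2).
P = [[1, 0, 1], [-1, 1, -1], [1, -1, 2]], D = diag(2, -6, -5), P⁻¹ = [[1, -1, -1], [1, 1, 0], [0, 1, 1]].
T⁴ = P·diag(16, 1296, 625)·P⁻¹ = [[16, 609, 609], [1280, 687, -609], [-1280, -62, 1234]].
The requested entry is -609.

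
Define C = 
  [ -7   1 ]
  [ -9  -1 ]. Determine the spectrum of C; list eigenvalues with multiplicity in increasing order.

Characteristic polynomial: p(r) = r^2 + 8r + 16 = (r + 4)^2.
Roots (with multiplicity): -4, -4.

-4, -4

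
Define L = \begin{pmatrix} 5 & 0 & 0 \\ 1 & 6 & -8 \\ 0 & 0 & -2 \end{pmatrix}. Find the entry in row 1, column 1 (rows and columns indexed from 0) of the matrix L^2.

Characteristic polynomial: t^3 - 9t^2 + 8t + 60 = (t - 6)(t - 5)(t + 2), so the eigenvalues are -2, 5, 6.
t=-2: eigenvector (0, 1, 1).
t=6: eigenvector (0, 1, 0).
t=5: eigenvector (1, -1, 0).
P = [[0, 0, 1], [1, 1, -1], [1, 0, 0]], D = diag(-2, 6, 5), P⁻¹ = [[0, 0, 1], [1, 1, -1], [1, 0, 0]].
L² = P·diag(4, 36, 25)·P⁻¹ = [[25, 0, 0], [11, 36, -32], [0, 0, 4]].
The requested entry is 36.

36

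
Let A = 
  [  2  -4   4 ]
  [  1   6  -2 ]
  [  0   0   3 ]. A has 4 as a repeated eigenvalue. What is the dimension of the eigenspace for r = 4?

1

A − 4I = [[-2, -4, 4], [1, 2, -2], [0, 0, -1]].
This matrix has rank 2, so its null space has dimension 3 − 2 = 1.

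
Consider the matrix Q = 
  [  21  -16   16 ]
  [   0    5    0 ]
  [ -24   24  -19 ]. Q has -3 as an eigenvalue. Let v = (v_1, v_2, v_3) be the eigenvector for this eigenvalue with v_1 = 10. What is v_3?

Q + 3I = [[24, -16, 16], [0, 8, 0], [-24, 24, -16]].
Solving (Q + 3I)v = 0 gives the eigenspace spanned by (10, 0, -15).
With v_1 = 10, v = (10, 0, -15), so v_3 = -15.

-15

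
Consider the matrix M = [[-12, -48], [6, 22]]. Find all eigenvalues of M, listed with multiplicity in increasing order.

4, 6

Characteristic polynomial: p(r) = r^2 - 10r + 24 = (r - 6)(r - 4).
Roots (with multiplicity): 4, 6.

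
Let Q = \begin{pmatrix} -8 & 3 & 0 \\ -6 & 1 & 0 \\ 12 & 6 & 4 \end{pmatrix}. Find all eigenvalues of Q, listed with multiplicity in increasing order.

Characteristic polynomial: p(r) = r^3 + 3r^2 - 18r - 40 = (r - 4)(r + 2)(r + 5).
Roots (with multiplicity): -5, -2, 4.

-5, -2, 4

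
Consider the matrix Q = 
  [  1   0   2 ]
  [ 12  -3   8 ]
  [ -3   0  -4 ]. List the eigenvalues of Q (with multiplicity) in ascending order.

-3, -2, -1

Characteristic polynomial: p(μ) = μ^3 + 6μ^2 + 11μ + 6 = (μ + 1)(μ + 2)(μ + 3).
Roots (with multiplicity): -3, -2, -1.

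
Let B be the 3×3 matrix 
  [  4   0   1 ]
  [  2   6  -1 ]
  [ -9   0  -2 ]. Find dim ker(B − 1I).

B − 1I = [[3, 0, 1], [2, 5, -1], [-9, 0, -3]].
This matrix has rank 2, so its null space has dimension 3 − 2 = 1.

1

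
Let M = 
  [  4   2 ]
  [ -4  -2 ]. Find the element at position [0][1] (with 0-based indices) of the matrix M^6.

Characteristic polynomial: s^2 - 2s = s(s - 2), so the eigenvalues are 0, 2.
s=0: eigenvector (1, -2).
s=2: eigenvector (1, -1).
P = [[1, 1], [-2, -1]], D = diag(0, 2), P⁻¹ = [[-1, -1], [2, 1]].
M⁶ = P·diag(0, 64)·P⁻¹ = [[128, 64], [-128, -64]].
The requested entry is 64.

64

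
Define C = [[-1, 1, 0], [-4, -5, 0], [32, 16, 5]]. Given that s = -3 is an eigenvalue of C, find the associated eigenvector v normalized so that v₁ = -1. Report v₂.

C + 3I = [[2, 1, 0], [-4, -2, 0], [32, 16, 8]].
Solving (C + 3I)v = 0 gives the eigenspace spanned by (-1, 2, 0).
With v₁ = -1, v = (-1, 2, 0), so v₂ = 2.

2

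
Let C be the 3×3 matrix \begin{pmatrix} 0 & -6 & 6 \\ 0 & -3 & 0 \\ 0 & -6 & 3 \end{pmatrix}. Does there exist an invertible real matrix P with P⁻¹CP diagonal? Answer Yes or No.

Characteristic polynomial: p(s) = s^3 - 9s = s(s - 3)(s + 3).
All 3 eigenvalues are distinct, so C is diagonalizable.

Yes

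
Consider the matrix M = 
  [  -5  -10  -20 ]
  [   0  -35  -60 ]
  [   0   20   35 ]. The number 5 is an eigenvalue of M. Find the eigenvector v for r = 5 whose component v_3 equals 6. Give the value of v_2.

M − 5I = [[-10, -10, -20], [0, -40, -60], [0, 20, 30]].
Solving (M − 5I)v = 0 gives the eigenspace spanned by (-3, -9, 6).
With v_3 = 6, v = (-3, -9, 6), so v_2 = -9.

-9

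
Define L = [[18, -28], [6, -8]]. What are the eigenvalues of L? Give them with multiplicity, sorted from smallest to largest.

4, 6

Characteristic polynomial: p(r) = r^2 - 10r + 24 = (r - 6)(r - 4).
Roots (with multiplicity): 4, 6.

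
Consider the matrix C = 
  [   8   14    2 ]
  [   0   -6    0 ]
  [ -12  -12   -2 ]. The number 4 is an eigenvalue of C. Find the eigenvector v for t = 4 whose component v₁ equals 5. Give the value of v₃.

-10

C − 4I = [[4, 14, 2], [0, -10, 0], [-12, -12, -6]].
Solving (C − 4I)v = 0 gives the eigenspace spanned by (5, 0, -10).
With v₁ = 5, v = (5, 0, -10), so v₃ = -10.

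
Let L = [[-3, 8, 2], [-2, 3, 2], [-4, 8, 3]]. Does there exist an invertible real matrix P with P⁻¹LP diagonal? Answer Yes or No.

Yes

Characteristic polynomial: p(t) = t^3 - 3t^2 - t + 3 = (t - 3)(t - 1)(t + 1).
All 3 eigenvalues are distinct, so L is diagonalizable.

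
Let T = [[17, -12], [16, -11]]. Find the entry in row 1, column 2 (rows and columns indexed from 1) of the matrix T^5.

Characteristic polynomial: r^2 - 6r + 5 = (r - 5)(r - 1), so the eigenvalues are 1, 5.
r=5: eigenvector (1, 1).
r=1: eigenvector (-3, -4).
P = [[1, -3], [1, -4]], D = diag(5, 1), P⁻¹ = [[4, -3], [1, -1]].
T⁵ = P·diag(3125, 1)·P⁻¹ = [[12497, -9372], [12496, -9371]].
The requested entry is -9372.

-9372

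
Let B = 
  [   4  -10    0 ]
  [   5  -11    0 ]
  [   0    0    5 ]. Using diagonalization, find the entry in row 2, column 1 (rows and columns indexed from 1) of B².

-35

Characteristic polynomial: μ^3 + 2μ^2 - 29μ - 30 = (μ - 5)(μ + 1)(μ + 6), so the eigenvalues are -6, -1, 5.
μ=-6: eigenvector (-1, -1, 0).
μ=-1: eigenvector (2, 1, 0).
μ=5: eigenvector (0, 0, 1).
P = [[-1, 2, 0], [-1, 1, 0], [0, 0, 1]], D = diag(-6, -1, 5), P⁻¹ = [[1, -2, 0], [1, -1, 0], [0, 0, 1]].
B² = P·diag(36, 1, 25)·P⁻¹ = [[-34, 70, 0], [-35, 71, 0], [0, 0, 25]].
The requested entry is -35.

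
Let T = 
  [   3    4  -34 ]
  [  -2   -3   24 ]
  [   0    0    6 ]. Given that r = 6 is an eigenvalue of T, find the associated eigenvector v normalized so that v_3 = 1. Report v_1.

T − 6I = [[-3, 4, -34], [-2, -9, 24], [0, 0, 0]].
Solving (T − 6I)v = 0 gives the eigenspace spanned by (-6, 4, 1).
With v_3 = 1, v = (-6, 4, 1), so v_1 = -6.

-6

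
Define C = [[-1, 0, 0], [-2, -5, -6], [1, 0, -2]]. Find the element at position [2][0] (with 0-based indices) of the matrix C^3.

Characteristic polynomial: s^3 + 8s^2 + 17s + 10 = (s + 1)(s + 2)(s + 5), so the eigenvalues are -5, -2, -1.
s=-1: eigenvector (1, -2, 1).
s=-2: eigenvector (0, -2, 1).
s=-5: eigenvector (0, 1, 0).
P = [[1, 0, 0], [-2, -2, 1], [1, 1, 0]], D = diag(-1, -2, -5), P⁻¹ = [[1, 0, 0], [-1, 0, 1], [0, 1, 2]].
C³ = P·diag(-1, -8, -125)·P⁻¹ = [[-1, 0, 0], [-14, -125, -234], [7, 0, -8]].
The requested entry is 7.

7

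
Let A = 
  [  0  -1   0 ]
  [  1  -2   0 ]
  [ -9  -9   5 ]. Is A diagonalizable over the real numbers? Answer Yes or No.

No

Characteristic polynomial: p(s) = s^3 - 3s^2 - 9s - 5 = (s - 5)(s + 1)^2.
s = -1 has algebraic multiplicity 2; rank(A + 1I) = 2, so geometric multiplicity = 1.
Geometric multiplicity < algebraic multiplicity, so A is not diagonalizable.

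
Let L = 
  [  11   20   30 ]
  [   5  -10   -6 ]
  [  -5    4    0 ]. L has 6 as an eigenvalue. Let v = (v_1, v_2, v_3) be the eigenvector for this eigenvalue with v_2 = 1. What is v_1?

L − 6I = [[5, 20, 30], [5, -16, -6], [-5, 4, -6]].
Solving (L − 6I)v = 0 gives the eigenspace spanned by (2, 1, -1).
With v_2 = 1, v = (2, 1, -1), so v_1 = 2.

2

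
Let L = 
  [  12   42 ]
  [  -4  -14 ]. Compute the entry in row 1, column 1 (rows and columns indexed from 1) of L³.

Characteristic polynomial: s^2 + 2s = s(s + 2), so the eigenvalues are -2, 0.
s=-2: eigenvector (-3, 1).
s=0: eigenvector (7, -2).
P = [[-3, 7], [1, -2]], D = diag(-2, 0), P⁻¹ = [[2, 7], [1, 3]].
L³ = P·diag(-8, 0)·P⁻¹ = [[48, 168], [-16, -56]].
The requested entry is 48.

48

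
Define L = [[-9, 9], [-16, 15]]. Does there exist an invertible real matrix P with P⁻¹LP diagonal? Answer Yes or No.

No

Characteristic polynomial: p(t) = t^2 - 6t + 9 = (t - 3)^2.
t = 3 has algebraic multiplicity 2; rank(L − 3I) = 1, so geometric multiplicity = 1.
Geometric multiplicity < algebraic multiplicity, so L is not diagonalizable.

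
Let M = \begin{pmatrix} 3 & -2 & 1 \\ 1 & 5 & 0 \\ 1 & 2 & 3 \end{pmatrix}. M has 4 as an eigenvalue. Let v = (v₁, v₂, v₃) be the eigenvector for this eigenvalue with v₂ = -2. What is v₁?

2

M − 4I = [[-1, -2, 1], [1, 1, 0], [1, 2, -1]].
Solving (M − 4I)v = 0 gives the eigenspace spanned by (2, -2, -2).
With v₂ = -2, v = (2, -2, -2), so v₁ = 2.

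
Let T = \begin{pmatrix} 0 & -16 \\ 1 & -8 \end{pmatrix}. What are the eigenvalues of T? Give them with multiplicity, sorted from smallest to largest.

Characteristic polynomial: p(s) = s^2 + 8s + 16 = (s + 4)^2.
Roots (with multiplicity): -4, -4.

-4, -4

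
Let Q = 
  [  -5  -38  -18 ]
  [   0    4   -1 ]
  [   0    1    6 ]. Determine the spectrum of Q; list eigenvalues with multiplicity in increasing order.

Characteristic polynomial: p(t) = t^3 - 5t^2 - 25t + 125 = (t - 5)^2(t + 5).
Roots (with multiplicity): -5, 5, 5.

-5, 5, 5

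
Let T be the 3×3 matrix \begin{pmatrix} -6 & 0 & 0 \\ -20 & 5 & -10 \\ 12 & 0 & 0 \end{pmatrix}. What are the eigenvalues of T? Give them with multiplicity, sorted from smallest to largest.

Characteristic polynomial: p(s) = s^3 + s^2 - 30s = s(s - 5)(s + 6).
Roots (with multiplicity): -6, 0, 5.

-6, 0, 5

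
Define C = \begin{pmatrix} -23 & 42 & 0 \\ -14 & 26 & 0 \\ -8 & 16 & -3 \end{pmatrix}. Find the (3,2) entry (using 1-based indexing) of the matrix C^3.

304

Characteristic polynomial: s^3 - 19s - 30 = (s - 5)(s + 2)(s + 3), so the eigenvalues are -3, -2, 5.
s=5: eigenvector (-3, -2, -1).
s=-2: eigenvector (2, 1, 0).
s=-3: eigenvector (0, 0, 1).
P = [[-3, 2, 0], [-2, 1, 0], [-1, 0, 1]], D = diag(5, -2, -3), P⁻¹ = [[1, -2, 0], [2, -3, 0], [1, -2, 1]].
C³ = P·diag(125, -8, -27)·P⁻¹ = [[-407, 798, 0], [-266, 524, 0], [-152, 304, -27]].
The requested entry is 304.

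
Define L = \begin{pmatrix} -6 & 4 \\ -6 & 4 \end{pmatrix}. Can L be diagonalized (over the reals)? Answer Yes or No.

Yes

Characteristic polynomial: p(μ) = μ^2 + 2μ = μ(μ + 2).
All 2 eigenvalues are distinct, so L is diagonalizable.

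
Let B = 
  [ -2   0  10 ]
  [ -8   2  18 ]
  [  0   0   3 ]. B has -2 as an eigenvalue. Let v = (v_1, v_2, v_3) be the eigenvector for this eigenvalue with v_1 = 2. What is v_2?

B + 2I = [[0, 0, 10], [-8, 4, 18], [0, 0, 5]].
Solving (B + 2I)v = 0 gives the eigenspace spanned by (2, 4, 0).
With v_1 = 2, v = (2, 4, 0), so v_2 = 4.

4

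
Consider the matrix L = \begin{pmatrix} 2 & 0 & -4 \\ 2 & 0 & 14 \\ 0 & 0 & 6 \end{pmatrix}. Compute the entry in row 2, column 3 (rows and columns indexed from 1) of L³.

440

Characteristic polynomial: t^3 - 8t^2 + 12t = t(t - 6)(t - 2), so the eigenvalues are 0, 2, 6.
t=6: eigenvector (-1, 2, 1).
t=0: eigenvector (0, 1, 0).
t=2: eigenvector (1, 1, 0).
P = [[-1, 0, 1], [2, 1, 1], [1, 0, 0]], D = diag(6, 0, 2), P⁻¹ = [[0, 0, 1], [-1, 1, -3], [1, 0, 1]].
L³ = P·diag(216, 0, 8)·P⁻¹ = [[8, 0, -208], [8, 0, 440], [0, 0, 216]].
The requested entry is 440.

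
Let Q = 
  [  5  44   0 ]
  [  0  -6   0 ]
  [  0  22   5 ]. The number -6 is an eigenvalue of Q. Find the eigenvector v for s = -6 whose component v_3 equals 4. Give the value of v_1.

Q + 6I = [[11, 44, 0], [0, 0, 0], [0, 22, 11]].
Solving (Q + 6I)v = 0 gives the eigenspace spanned by (8, -2, 4).
With v_3 = 4, v = (8, -2, 4), so v_1 = 8.

8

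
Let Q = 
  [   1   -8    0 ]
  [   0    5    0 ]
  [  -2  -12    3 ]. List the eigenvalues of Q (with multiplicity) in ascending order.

1, 3, 5

Characteristic polynomial: p(λ) = λ^3 - 9λ^2 + 23λ - 15 = (λ - 5)(λ - 3)(λ - 1).
Roots (with multiplicity): 1, 3, 5.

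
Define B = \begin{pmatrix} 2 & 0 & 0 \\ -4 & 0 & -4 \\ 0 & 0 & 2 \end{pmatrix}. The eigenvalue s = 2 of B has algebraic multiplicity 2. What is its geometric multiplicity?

2

B − 2I = [[0, 0, 0], [-4, -2, -4], [0, 0, 0]].
This matrix has rank 1, so its null space has dimension 3 − 1 = 2.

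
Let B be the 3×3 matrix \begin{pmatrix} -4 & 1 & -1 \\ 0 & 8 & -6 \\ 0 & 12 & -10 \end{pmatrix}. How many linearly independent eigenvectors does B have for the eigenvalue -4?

1

B + 4I = [[0, 1, -1], [0, 12, -6], [0, 12, -6]].
This matrix has rank 2, so its null space has dimension 3 − 2 = 1.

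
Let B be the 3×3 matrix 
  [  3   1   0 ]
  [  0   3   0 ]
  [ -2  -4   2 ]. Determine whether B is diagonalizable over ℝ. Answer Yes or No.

Characteristic polynomial: p(t) = t^3 - 8t^2 + 21t - 18 = (t - 3)^2(t - 2).
t = 3 has algebraic multiplicity 2; rank(B − 3I) = 2, so geometric multiplicity = 1.
Geometric multiplicity < algebraic multiplicity, so B is not diagonalizable.

No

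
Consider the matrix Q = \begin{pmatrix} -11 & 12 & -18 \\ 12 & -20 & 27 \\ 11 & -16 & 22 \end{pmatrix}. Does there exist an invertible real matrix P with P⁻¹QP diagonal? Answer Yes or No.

Characteristic polynomial: p(s) = s^3 + 9s^2 + 24s + 20 = (s + 2)^2(s + 5).
s = -2 has algebraic multiplicity 2; rank(Q + 2I) = 2, so geometric multiplicity = 1.
Geometric multiplicity < algebraic multiplicity, so Q is not diagonalizable.

No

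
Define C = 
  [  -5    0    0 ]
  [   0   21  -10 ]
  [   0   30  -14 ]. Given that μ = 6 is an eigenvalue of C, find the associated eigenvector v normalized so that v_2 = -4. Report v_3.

C − 6I = [[-11, 0, 0], [0, 15, -10], [0, 30, -20]].
Solving (C − 6I)v = 0 gives the eigenspace spanned by (0, -4, -6).
With v_2 = -4, v = (0, -4, -6), so v_3 = -6.

-6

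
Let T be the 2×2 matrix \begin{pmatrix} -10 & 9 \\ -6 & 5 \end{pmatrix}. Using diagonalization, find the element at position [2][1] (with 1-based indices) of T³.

Characteristic polynomial: λ^2 + 5λ + 4 = (λ + 1)(λ + 4), so the eigenvalues are -4, -1.
λ=-4: eigenvector (-3, -2).
λ=-1: eigenvector (1, 1).
P = [[-3, 1], [-2, 1]], D = diag(-4, -1), P⁻¹ = [[-1, 1], [-2, 3]].
T³ = P·diag(-64, -1)·P⁻¹ = [[-190, 189], [-126, 125]].
The requested entry is -126.

-126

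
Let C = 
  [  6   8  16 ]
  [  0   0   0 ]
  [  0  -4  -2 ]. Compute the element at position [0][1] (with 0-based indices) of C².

Characteristic polynomial: s^3 - 4s^2 - 12s = s(s - 6)(s + 2), so the eigenvalues are -2, 0, 6.
s=0: eigenvector (4, 1, -2).
s=6: eigenvector (1, 0, 0).
s=-2: eigenvector (-2, 0, 1).
P = [[4, 1, -2], [1, 0, 0], [-2, 0, 1]], D = diag(0, 6, -2), P⁻¹ = [[0, 1, 0], [1, 0, 2], [0, 2, 1]].
C² = P·diag(0, 36, 4)·P⁻¹ = [[36, -16, 64], [0, 0, 0], [0, 8, 4]].
The requested entry is -16.

-16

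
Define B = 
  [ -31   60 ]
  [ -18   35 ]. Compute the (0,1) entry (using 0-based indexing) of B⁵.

31260

Characteristic polynomial: s^2 - 4s - 5 = (s - 5)(s + 1), so the eigenvalues are -1, 5.
s=-1: eigenvector (2, 1).
s=5: eigenvector (-5, -3).
P = [[2, -5], [1, -3]], D = diag(-1, 5), P⁻¹ = [[3, -5], [1, -2]].
B⁵ = P·diag(-1, 3125)·P⁻¹ = [[-15631, 31260], [-9378, 18755]].
The requested entry is 31260.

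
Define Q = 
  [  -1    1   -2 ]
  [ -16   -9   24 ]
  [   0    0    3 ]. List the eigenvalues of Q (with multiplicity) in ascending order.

Characteristic polynomial: p(r) = r^3 + 7r^2 - 5r - 75 = (r - 3)(r + 5)^2.
Roots (with multiplicity): -5, -5, 3.

-5, -5, 3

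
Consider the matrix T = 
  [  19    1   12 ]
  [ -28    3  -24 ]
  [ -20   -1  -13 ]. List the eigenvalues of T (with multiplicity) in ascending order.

-1, 5, 5

Characteristic polynomial: p(s) = s^3 - 9s^2 + 15s + 25 = (s - 5)^2(s + 1).
Roots (with multiplicity): -1, 5, 5.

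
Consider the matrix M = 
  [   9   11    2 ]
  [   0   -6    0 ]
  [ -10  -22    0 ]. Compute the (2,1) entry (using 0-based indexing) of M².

Characteristic polynomial: t^3 - 3t^2 - 34t + 120 = (t - 5)(t - 4)(t + 6), so the eigenvalues are -6, 4, 5.
t=-6: eigenvector (1, -1, -2).
t=5: eigenvector (1, 0, -2).
t=4: eigenvector (-2, 0, 5).
P = [[1, 1, -2], [-1, 0, 0], [-2, -2, 5]], D = diag(-6, 5, 4), P⁻¹ = [[0, -1, 0], [5, 1, 2], [2, 0, 1]].
M² = P·diag(36, 25, 16)·P⁻¹ = [[61, -11, 18], [0, 36, 0], [-90, 22, -20]].
The requested entry is 22.

22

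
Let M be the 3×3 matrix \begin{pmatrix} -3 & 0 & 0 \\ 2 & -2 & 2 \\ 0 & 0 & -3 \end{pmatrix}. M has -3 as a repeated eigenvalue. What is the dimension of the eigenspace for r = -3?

M + 3I = [[0, 0, 0], [2, 1, 2], [0, 0, 0]].
This matrix has rank 1, so its null space has dimension 3 − 1 = 2.

2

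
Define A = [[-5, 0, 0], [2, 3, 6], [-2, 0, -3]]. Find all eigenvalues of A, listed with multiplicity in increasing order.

-5, -3, 3

Characteristic polynomial: p(μ) = μ^3 + 5μ^2 - 9μ - 45 = (μ - 3)(μ + 3)(μ + 5).
Roots (with multiplicity): -5, -3, 3.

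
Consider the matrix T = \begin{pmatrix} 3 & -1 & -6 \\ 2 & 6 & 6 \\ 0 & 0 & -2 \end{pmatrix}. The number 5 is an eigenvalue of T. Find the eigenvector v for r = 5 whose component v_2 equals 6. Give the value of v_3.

0

T − 5I = [[-2, -1, -6], [2, 1, 6], [0, 0, -7]].
Solving (T − 5I)v = 0 gives the eigenspace spanned by (-3, 6, 0).
With v_2 = 6, v = (-3, 6, 0), so v_3 = 0.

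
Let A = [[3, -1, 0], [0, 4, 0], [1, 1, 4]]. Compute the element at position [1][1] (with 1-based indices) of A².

9

Characteristic polynomial: s^3 - 11s^2 + 40s - 48 = (s - 4)^2(s - 3), so the eigenvalues are 3, 4, 4.
s=3: eigenvector (1, 0, -1).
s=4: eigenvector (-1, 1, 1).
s=4: eigenvector (0, 0, 1).
P = [[1, -1, 0], [0, 1, 0], [-1, 1, 1]], D = diag(3, 4, 4), P⁻¹ = [[1, 1, 0], [0, 1, 0], [1, 0, 1]].
A² = P·diag(9, 16, 16)·P⁻¹ = [[9, -7, 0], [0, 16, 0], [7, 7, 16]].
The requested entry is 9.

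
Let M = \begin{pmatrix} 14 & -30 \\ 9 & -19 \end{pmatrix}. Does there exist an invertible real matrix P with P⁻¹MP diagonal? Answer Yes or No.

Yes

Characteristic polynomial: p(μ) = μ^2 + 5μ + 4 = (μ + 1)(μ + 4).
All 2 eigenvalues are distinct, so M is diagonalizable.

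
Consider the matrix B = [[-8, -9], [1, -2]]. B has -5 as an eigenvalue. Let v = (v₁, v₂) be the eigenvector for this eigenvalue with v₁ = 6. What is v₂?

-2

B + 5I = [[-3, -9], [1, 3]].
Solving (B + 5I)v = 0 gives the eigenspace spanned by (6, -2).
With v₁ = 6, v = (6, -2), so v₂ = -2.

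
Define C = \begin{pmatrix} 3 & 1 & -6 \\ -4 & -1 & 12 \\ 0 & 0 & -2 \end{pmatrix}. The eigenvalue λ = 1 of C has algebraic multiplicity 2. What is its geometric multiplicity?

1

C − 1I = [[2, 1, -6], [-4, -2, 12], [0, 0, -3]].
This matrix has rank 2, so its null space has dimension 3 − 2 = 1.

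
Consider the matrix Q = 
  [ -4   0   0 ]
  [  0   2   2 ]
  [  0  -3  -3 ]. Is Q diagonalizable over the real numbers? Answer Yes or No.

Characteristic polynomial: p(r) = r^3 + 5r^2 + 4r = r(r + 1)(r + 4).
All 3 eigenvalues are distinct, so Q is diagonalizable.

Yes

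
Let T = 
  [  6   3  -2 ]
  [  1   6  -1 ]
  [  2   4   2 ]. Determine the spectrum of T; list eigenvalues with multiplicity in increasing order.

Characteristic polynomial: p(λ) = λ^3 - 14λ^2 + 65λ - 100 = (λ - 5)^2(λ - 4).
Roots (with multiplicity): 4, 5, 5.

4, 5, 5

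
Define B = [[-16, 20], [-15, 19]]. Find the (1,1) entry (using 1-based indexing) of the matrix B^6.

Characteristic polynomial: r^2 - 3r - 4 = (r - 4)(r + 1), so the eigenvalues are -1, 4.
r=-1: eigenvector (4, 3).
r=4: eigenvector (1, 1).
P = [[4, 1], [3, 1]], D = diag(-1, 4), P⁻¹ = [[1, -1], [-3, 4]].
B⁶ = P·diag(1, 4096)·P⁻¹ = [[-12284, 16380], [-12285, 16381]].
The requested entry is -12284.

-12284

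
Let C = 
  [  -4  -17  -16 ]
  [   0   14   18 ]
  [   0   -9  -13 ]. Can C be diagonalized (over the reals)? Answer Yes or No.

Characteristic polynomial: p(r) = r^3 + 3r^2 - 24r - 80 = (r - 5)(r + 4)^2.
r = -4 has algebraic multiplicity 2; rank(C + 4I) = 2, so geometric multiplicity = 1.
Geometric multiplicity < algebraic multiplicity, so C is not diagonalizable.

No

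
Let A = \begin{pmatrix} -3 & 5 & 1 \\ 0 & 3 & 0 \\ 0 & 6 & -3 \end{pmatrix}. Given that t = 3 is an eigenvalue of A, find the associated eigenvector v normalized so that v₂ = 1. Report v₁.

1

A − 3I = [[-6, 5, 1], [0, 0, 0], [0, 6, -6]].
Solving (A − 3I)v = 0 gives the eigenspace spanned by (1, 1, 1).
With v₂ = 1, v = (1, 1, 1), so v₁ = 1.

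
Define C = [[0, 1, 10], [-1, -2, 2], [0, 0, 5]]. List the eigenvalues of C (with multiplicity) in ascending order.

-1, -1, 5

Characteristic polynomial: p(λ) = λ^3 - 3λ^2 - 9λ - 5 = (λ - 5)(λ + 1)^2.
Roots (with multiplicity): -1, -1, 5.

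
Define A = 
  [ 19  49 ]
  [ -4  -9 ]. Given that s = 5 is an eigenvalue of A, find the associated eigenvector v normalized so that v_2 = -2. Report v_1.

A − 5I = [[14, 49], [-4, -14]].
Solving (A − 5I)v = 0 gives the eigenspace spanned by (7, -2).
With v_2 = -2, v = (7, -2), so v_1 = 7.

7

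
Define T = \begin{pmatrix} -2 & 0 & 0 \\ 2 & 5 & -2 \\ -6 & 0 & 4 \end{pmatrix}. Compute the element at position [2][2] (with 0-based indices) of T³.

Characteristic polynomial: s^3 - 7s^2 + 2s + 40 = (s - 5)(s - 4)(s + 2), so the eigenvalues are -2, 4, 5.
s=-2: eigenvector (1, 0, 1).
s=5: eigenvector (0, 1, 0).
s=4: eigenvector (0, 2, 1).
P = [[1, 0, 0], [0, 1, 2], [1, 0, 1]], D = diag(-2, 5, 4), P⁻¹ = [[1, 0, 0], [2, 1, -2], [-1, 0, 1]].
T³ = P·diag(-8, 125, 64)·P⁻¹ = [[-8, 0, 0], [122, 125, -122], [-72, 0, 64]].
The requested entry is 64.

64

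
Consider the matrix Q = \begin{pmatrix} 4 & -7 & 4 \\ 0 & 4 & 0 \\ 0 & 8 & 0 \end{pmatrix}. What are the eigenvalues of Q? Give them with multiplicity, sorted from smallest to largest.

0, 4, 4

Characteristic polynomial: p(μ) = μ^3 - 8μ^2 + 16μ = μ(μ - 4)^2.
Roots (with multiplicity): 0, 4, 4.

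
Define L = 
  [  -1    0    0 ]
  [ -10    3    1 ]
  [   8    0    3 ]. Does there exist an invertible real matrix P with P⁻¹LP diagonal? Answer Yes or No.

Characteristic polynomial: p(t) = t^3 - 5t^2 + 3t + 9 = (t - 3)^2(t + 1).
t = 3 has algebraic multiplicity 2; rank(L − 3I) = 2, so geometric multiplicity = 1.
Geometric multiplicity < algebraic multiplicity, so L is not diagonalizable.

No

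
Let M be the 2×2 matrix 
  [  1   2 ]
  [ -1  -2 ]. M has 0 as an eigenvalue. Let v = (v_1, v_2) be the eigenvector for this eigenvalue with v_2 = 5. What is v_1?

-10

M = [[1, 2], [-1, -2]].
Solving (M)v = 0 gives the eigenspace spanned by (-10, 5).
With v_2 = 5, v = (-10, 5), so v_1 = -10.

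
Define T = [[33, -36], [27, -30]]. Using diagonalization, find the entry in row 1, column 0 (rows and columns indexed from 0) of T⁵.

Characteristic polynomial: μ^2 - 3μ - 18 = (μ - 6)(μ + 3), so the eigenvalues are -3, 6.
μ=6: eigenvector (4, 3).
μ=-3: eigenvector (1, 1).
P = [[4, 1], [3, 1]], D = diag(6, -3), P⁻¹ = [[1, -1], [-3, 4]].
T⁵ = P·diag(7776, -243)·P⁻¹ = [[31833, -32076], [24057, -24300]].
The requested entry is 24057.

24057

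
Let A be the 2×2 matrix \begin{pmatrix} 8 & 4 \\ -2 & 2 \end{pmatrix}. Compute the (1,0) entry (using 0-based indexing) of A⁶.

-42560

Characteristic polynomial: λ^2 - 10λ + 24 = (λ - 6)(λ - 4), so the eigenvalues are 4, 6.
λ=6: eigenvector (2, -1).
λ=4: eigenvector (-1, 1).
P = [[2, -1], [-1, 1]], D = diag(6, 4), P⁻¹ = [[1, 1], [1, 2]].
A⁶ = P·diag(46656, 4096)·P⁻¹ = [[89216, 85120], [-42560, -38464]].
The requested entry is -42560.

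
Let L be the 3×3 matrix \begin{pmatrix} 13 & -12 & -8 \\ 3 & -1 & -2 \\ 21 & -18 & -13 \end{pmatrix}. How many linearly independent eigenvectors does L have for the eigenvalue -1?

1

L + 1I = [[14, -12, -8], [3, 0, -2], [21, -18, -12]].
This matrix has rank 2, so its null space has dimension 3 − 2 = 1.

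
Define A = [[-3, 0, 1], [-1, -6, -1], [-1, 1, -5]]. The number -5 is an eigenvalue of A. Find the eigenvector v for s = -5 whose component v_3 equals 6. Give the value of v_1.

A + 5I = [[2, 0, 1], [-1, -1, -1], [-1, 1, 0]].
Solving (A + 5I)v = 0 gives the eigenspace spanned by (-3, -3, 6).
With v_3 = 6, v = (-3, -3, 6), so v_1 = -3.

-3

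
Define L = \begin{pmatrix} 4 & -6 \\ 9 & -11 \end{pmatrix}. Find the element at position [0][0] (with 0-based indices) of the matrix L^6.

-31058

Characteristic polynomial: r^2 + 7r + 10 = (r + 2)(r + 5), so the eigenvalues are -5, -2.
r=-2: eigenvector (1, 1).
r=-5: eigenvector (2, 3).
P = [[1, 2], [1, 3]], D = diag(-2, -5), P⁻¹ = [[3, -2], [-1, 1]].
L⁶ = P·diag(64, 15625)·P⁻¹ = [[-31058, 31122], [-46683, 46747]].
The requested entry is -31058.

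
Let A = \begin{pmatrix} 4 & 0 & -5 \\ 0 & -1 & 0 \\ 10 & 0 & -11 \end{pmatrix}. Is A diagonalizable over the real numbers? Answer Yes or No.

Characteristic polynomial: p(μ) = μ^3 + 8μ^2 + 13μ + 6 = (μ + 1)^2(μ + 6).
μ = -1 has algebraic multiplicity 2; rank(A + 1I) = 1, so geometric multiplicity = 2.
Every eigenvalue has geometric = algebraic multiplicity, so A is diagonalizable.

Yes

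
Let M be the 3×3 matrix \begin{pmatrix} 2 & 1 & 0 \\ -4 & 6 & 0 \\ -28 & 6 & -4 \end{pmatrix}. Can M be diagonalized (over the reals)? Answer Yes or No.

No

Characteristic polynomial: p(t) = t^3 - 4t^2 - 16t + 64 = (t - 4)^2(t + 4).
t = 4 has algebraic multiplicity 2; rank(M − 4I) = 2, so geometric multiplicity = 1.
Geometric multiplicity < algebraic multiplicity, so M is not diagonalizable.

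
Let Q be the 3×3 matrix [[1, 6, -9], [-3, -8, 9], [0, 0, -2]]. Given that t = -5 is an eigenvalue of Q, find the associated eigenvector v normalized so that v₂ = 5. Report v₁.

Q + 5I = [[6, 6, -9], [-3, -3, 9], [0, 0, 3]].
Solving (Q + 5I)v = 0 gives the eigenspace spanned by (-5, 5, 0).
With v₂ = 5, v = (-5, 5, 0), so v₁ = -5.

-5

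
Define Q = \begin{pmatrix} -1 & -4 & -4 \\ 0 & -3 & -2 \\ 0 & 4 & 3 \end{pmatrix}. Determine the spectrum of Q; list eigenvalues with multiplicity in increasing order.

-1, -1, 1

Characteristic polynomial: p(μ) = μ^3 + μ^2 - μ - 1 = (μ - 1)(μ + 1)^2.
Roots (with multiplicity): -1, -1, 1.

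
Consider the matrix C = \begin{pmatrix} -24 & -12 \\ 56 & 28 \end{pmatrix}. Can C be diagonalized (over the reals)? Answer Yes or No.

Yes

Characteristic polynomial: p(s) = s^2 - 4s = s(s - 4).
All 2 eigenvalues are distinct, so C is diagonalizable.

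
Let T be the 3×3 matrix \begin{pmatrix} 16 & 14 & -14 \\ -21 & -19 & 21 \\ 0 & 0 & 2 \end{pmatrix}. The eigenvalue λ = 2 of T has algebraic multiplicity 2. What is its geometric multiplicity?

2

T − 2I = [[14, 14, -14], [-21, -21, 21], [0, 0, 0]].
This matrix has rank 1, so its null space has dimension 3 − 1 = 2.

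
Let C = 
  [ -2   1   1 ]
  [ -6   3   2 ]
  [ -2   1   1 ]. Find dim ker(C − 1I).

1

C − 1I = [[-3, 1, 1], [-6, 2, 2], [-2, 1, 0]].
This matrix has rank 2, so its null space has dimension 3 − 2 = 1.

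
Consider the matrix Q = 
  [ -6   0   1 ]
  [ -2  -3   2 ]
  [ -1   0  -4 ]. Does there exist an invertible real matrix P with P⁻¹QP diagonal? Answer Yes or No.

Characteristic polynomial: p(λ) = λ^3 + 13λ^2 + 55λ + 75 = (λ + 3)(λ + 5)^2.
λ = -5 has algebraic multiplicity 2; rank(Q + 5I) = 2, so geometric multiplicity = 1.
Geometric multiplicity < algebraic multiplicity, so Q is not diagonalizable.

No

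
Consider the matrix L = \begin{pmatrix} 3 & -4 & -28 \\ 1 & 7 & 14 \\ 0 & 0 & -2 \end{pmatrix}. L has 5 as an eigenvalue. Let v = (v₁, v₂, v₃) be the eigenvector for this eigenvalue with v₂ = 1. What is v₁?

L − 5I = [[-2, -4, -28], [1, 2, 14], [0, 0, -7]].
Solving (L − 5I)v = 0 gives the eigenspace spanned by (-2, 1, 0).
With v₂ = 1, v = (-2, 1, 0), so v₁ = -2.

-2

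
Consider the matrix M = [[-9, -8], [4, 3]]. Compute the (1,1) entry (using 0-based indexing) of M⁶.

-15623

Characteristic polynomial: μ^2 + 6μ + 5 = (μ + 1)(μ + 5), so the eigenvalues are -5, -1.
μ=-1: eigenvector (-1, 1).
μ=-5: eigenvector (-2, 1).
P = [[-1, -2], [1, 1]], D = diag(-1, -5), P⁻¹ = [[1, 2], [-1, -1]].
M⁶ = P·diag(1, 15625)·P⁻¹ = [[31249, 31248], [-15624, -15623]].
The requested entry is -15623.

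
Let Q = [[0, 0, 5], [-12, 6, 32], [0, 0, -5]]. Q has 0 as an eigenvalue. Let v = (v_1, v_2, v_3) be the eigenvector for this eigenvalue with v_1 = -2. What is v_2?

Q = [[0, 0, 5], [-12, 6, 32], [0, 0, -5]].
Solving (Q)v = 0 gives the eigenspace spanned by (-2, -4, 0).
With v_1 = -2, v = (-2, -4, 0), so v_2 = -4.

-4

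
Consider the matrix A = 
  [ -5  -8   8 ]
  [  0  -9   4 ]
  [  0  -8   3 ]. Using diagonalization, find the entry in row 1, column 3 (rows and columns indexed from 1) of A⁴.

Characteristic polynomial: t^3 + 11t^2 + 35t + 25 = (t + 1)(t + 5)^2, so the eigenvalues are -5, -5, -1.
t=-5: eigenvector (-1, -1, -1).
t=-5: eigenvector (2, 1, 1).
t=-1: eigenvector (2, 1, 2).
P = [[-1, 2, 2], [-1, 1, 1], [-1, 1, 2]], D = diag(-5, -5, -1), P⁻¹ = [[1, -2, 0], [1, 0, -1], [0, -1, 1]].
A⁴ = P·diag(625, 625, 1)·P⁻¹ = [[625, 1248, -1248], [0, 1249, -624], [0, 1248, -623]].
The requested entry is -1248.

-1248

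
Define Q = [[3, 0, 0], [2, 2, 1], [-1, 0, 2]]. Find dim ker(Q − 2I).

1

Q − 2I = [[1, 0, 0], [2, 0, 1], [-1, 0, 0]].
This matrix has rank 2, so its null space has dimension 3 − 2 = 1.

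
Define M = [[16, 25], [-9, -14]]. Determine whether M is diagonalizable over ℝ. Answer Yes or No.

No

Characteristic polynomial: p(λ) = λ^2 - 2λ + 1 = (λ - 1)^2.
λ = 1 has algebraic multiplicity 2; rank(M − 1I) = 1, so geometric multiplicity = 1.
Geometric multiplicity < algebraic multiplicity, so M is not diagonalizable.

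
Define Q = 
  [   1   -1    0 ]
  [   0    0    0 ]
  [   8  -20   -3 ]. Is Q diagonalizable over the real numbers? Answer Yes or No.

Characteristic polynomial: p(μ) = μ^3 + 2μ^2 - 3μ = μ(μ - 1)(μ + 3).
All 3 eigenvalues are distinct, so Q is diagonalizable.

Yes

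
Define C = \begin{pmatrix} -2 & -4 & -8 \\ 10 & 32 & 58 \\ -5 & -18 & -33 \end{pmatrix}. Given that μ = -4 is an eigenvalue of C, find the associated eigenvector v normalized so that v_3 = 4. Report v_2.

C + 4I = [[2, -4, -8], [10, 36, 58], [-5, -18, -29]].
Solving (C + 4I)v = 0 gives the eigenspace spanned by (2, -7, 4).
With v_3 = 4, v = (2, -7, 4), so v_2 = -7.

-7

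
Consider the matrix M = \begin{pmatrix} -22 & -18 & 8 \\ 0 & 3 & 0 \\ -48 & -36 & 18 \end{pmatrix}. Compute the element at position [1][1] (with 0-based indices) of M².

Characteristic polynomial: λ^3 + λ^2 - 24λ + 36 = (λ - 3)(λ - 2)(λ + 6), so the eigenvalues are -6, 2, 3.
λ=-6: eigenvector (1, 0, 2).
λ=3: eigenvector (-2, 1, -4).
λ=2: eigenvector (1, 0, 3).
P = [[1, -2, 1], [0, 1, 0], [2, -4, 3]], D = diag(-6, 3, 2), P⁻¹ = [[3, 2, -1], [0, 1, 0], [-2, 0, 1]].
M² = P·diag(36, 9, 4)·P⁻¹ = [[100, 54, -32], [0, 9, 0], [192, 108, -60]].
The requested entry is 9.

9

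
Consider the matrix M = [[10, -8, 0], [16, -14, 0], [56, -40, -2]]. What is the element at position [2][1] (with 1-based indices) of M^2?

Characteristic polynomial: t^3 + 6t^2 - 4t - 24 = (t - 2)(t + 2)(t + 6), so the eigenvalues are -6, -2, 2.
t=-6: eigenvector (1, 2, 6).
t=2: eigenvector (-1, -1, -4).
t=-2: eigenvector (0, 0, 1).
P = [[1, -1, 0], [2, -1, 0], [6, -4, 1]], D = diag(-6, 2, -2), P⁻¹ = [[-1, 1, 0], [-2, 1, 0], [-2, -2, 1]].
M² = P·diag(36, 4, 4)·P⁻¹ = [[-28, 32, 0], [-64, 68, 0], [-192, 192, 4]].
The requested entry is -64.

-64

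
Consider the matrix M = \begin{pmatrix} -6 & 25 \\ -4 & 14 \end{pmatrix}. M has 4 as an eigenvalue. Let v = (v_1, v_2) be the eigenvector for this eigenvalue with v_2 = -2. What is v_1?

-5

M − 4I = [[-10, 25], [-4, 10]].
Solving (M − 4I)v = 0 gives the eigenspace spanned by (-5, -2).
With v_2 = -2, v = (-5, -2), so v_1 = -5.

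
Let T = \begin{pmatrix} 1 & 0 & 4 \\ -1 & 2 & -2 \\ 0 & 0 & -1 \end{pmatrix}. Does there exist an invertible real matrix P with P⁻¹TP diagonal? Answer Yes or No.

Yes

Characteristic polynomial: p(s) = s^3 - 2s^2 - s + 2 = (s - 2)(s - 1)(s + 1).
All 3 eigenvalues are distinct, so T is diagonalizable.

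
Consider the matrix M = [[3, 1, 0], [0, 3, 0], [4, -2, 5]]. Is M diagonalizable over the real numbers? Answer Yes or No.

Characteristic polynomial: p(r) = r^3 - 11r^2 + 39r - 45 = (r - 5)(r - 3)^2.
r = 3 has algebraic multiplicity 2; rank(M − 3I) = 2, so geometric multiplicity = 1.
Geometric multiplicity < algebraic multiplicity, so M is not diagonalizable.

No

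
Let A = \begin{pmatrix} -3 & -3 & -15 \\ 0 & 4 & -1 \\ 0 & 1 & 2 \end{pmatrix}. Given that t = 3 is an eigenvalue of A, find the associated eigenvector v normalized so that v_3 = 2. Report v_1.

A − 3I = [[-6, -3, -15], [0, 1, -1], [0, 1, -1]].
Solving (A − 3I)v = 0 gives the eigenspace spanned by (-6, 2, 2).
With v_3 = 2, v = (-6, 2, 2), so v_1 = -6.

-6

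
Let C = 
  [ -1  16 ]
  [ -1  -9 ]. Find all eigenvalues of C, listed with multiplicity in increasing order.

-5, -5

Characteristic polynomial: p(r) = r^2 + 10r + 25 = (r + 5)^2.
Roots (with multiplicity): -5, -5.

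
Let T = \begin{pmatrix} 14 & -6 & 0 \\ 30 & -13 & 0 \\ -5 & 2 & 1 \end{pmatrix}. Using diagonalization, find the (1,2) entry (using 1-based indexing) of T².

Characteristic polynomial: s^3 - 2s^2 - s + 2 = (s - 2)(s - 1)(s + 1), so the eigenvalues are -1, 1, 2.
s=2: eigenvector (1, 2, -1).
s=-1: eigenvector (2, 5, 0).
s=1: eigenvector (0, 0, 1).
P = [[1, 2, 0], [2, 5, 0], [-1, 0, 1]], D = diag(2, -1, 1), P⁻¹ = [[5, -2, 0], [-2, 1, 0], [5, -2, 1]].
T² = P·diag(4, 1, 1)·P⁻¹ = [[16, -6, 0], [30, -11, 0], [-15, 6, 1]].
The requested entry is -6.

-6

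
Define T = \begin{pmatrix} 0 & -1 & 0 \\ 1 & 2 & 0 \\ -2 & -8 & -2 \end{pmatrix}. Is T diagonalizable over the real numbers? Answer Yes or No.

No

Characteristic polynomial: p(r) = r^3 - 3r + 2 = (r - 1)^2(r + 2).
r = 1 has algebraic multiplicity 2; rank(T − 1I) = 2, so geometric multiplicity = 1.
Geometric multiplicity < algebraic multiplicity, so T is not diagonalizable.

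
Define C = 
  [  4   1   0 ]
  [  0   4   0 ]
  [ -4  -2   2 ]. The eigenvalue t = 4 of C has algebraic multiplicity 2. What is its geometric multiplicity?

1

C − 4I = [[0, 1, 0], [0, 0, 0], [-4, -2, -2]].
This matrix has rank 2, so its null space has dimension 3 − 2 = 1.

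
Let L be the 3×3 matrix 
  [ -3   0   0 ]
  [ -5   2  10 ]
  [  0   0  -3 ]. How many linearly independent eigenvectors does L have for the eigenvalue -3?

2

L + 3I = [[0, 0, 0], [-5, 5, 10], [0, 0, 0]].
This matrix has rank 1, so its null space has dimension 3 − 1 = 2.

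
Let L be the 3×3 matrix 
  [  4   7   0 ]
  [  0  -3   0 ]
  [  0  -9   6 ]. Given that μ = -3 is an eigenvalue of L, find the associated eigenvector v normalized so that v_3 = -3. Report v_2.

L + 3I = [[7, 7, 0], [0, 0, 0], [0, -9, 9]].
Solving (L + 3I)v = 0 gives the eigenspace spanned by (3, -3, -3).
With v_3 = -3, v = (3, -3, -3), so v_2 = -3.

-3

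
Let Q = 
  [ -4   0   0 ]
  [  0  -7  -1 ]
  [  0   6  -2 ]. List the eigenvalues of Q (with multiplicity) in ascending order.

-5, -4, -4

Characteristic polynomial: p(s) = s^3 + 13s^2 + 56s + 80 = (s + 4)^2(s + 5).
Roots (with multiplicity): -5, -4, -4.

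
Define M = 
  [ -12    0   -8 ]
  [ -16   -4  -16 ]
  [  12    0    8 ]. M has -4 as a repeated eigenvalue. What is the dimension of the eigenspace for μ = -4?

2

M + 4I = [[-8, 0, -8], [-16, 0, -16], [12, 0, 12]].
This matrix has rank 1, so its null space has dimension 3 − 1 = 2.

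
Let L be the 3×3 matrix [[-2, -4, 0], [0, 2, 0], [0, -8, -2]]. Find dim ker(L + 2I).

2

L + 2I = [[0, -4, 0], [0, 4, 0], [0, -8, 0]].
This matrix has rank 1, so its null space has dimension 3 − 1 = 2.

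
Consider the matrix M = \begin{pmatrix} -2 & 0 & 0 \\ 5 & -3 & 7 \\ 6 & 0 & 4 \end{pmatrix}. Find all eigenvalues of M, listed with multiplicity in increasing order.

-3, -2, 4

Characteristic polynomial: p(λ) = λ^3 + λ^2 - 14λ - 24 = (λ - 4)(λ + 2)(λ + 3).
Roots (with multiplicity): -3, -2, 4.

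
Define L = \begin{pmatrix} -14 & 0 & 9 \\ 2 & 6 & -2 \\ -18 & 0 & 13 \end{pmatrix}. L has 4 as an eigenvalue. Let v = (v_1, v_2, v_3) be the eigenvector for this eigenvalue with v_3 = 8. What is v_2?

4

L − 4I = [[-18, 0, 9], [2, 2, -2], [-18, 0, 9]].
Solving (L − 4I)v = 0 gives the eigenspace spanned by (4, 4, 8).
With v_3 = 8, v = (4, 4, 8), so v_2 = 4.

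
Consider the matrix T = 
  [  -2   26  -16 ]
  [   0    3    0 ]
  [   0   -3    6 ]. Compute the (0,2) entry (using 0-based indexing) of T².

-64

Characteristic polynomial: r^3 - 7r^2 + 36 = (r - 6)(r - 3)(r + 2), so the eigenvalues are -2, 3, 6.
r=-2: eigenvector (1, 0, 0).
r=3: eigenvector (2, 1, 1).
r=6: eigenvector (-2, 0, 1).
P = [[1, 2, -2], [0, 1, 0], [0, 1, 1]], D = diag(-2, 3, 6), P⁻¹ = [[1, -4, 2], [0, 1, 0], [0, -1, 1]].
T² = P·diag(4, 9, 36)·P⁻¹ = [[4, 74, -64], [0, 9, 0], [0, -27, 36]].
The requested entry is -64.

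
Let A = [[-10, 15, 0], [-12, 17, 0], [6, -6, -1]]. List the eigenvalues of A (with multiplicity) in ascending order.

-1, 2, 5

Characteristic polynomial: p(s) = s^3 - 6s^2 + 3s + 10 = (s - 5)(s - 2)(s + 1).
Roots (with multiplicity): -1, 2, 5.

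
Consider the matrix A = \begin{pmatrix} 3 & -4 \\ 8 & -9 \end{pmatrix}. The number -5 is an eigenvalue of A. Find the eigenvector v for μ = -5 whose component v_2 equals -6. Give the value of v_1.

-3

A + 5I = [[8, -4], [8, -4]].
Solving (A + 5I)v = 0 gives the eigenspace spanned by (-3, -6).
With v_2 = -6, v = (-3, -6), so v_1 = -3.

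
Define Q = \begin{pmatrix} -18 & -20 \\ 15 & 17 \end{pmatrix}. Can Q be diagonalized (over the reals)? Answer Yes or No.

Yes

Characteristic polynomial: p(r) = r^2 + r - 6 = (r - 2)(r + 3).
All 2 eigenvalues are distinct, so Q is diagonalizable.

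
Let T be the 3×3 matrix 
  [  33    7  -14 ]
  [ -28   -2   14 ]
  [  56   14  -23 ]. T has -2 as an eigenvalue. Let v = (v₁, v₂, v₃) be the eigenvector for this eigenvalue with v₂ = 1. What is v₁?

T + 2I = [[35, 7, -14], [-28, 0, 14], [56, 14, -21]].
Solving (T + 2I)v = 0 gives the eigenspace spanned by (-1, 1, -2).
With v₂ = 1, v = (-1, 1, -2), so v₁ = -1.

-1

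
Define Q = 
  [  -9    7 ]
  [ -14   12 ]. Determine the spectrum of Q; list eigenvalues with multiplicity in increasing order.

Characteristic polynomial: p(t) = t^2 - 3t - 10 = (t - 5)(t + 2).
Roots (with multiplicity): -2, 5.

-2, 5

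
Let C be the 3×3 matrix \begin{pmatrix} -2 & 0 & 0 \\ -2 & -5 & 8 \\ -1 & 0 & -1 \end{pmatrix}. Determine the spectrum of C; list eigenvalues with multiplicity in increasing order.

-5, -2, -1

Characteristic polynomial: p(t) = t^3 + 8t^2 + 17t + 10 = (t + 1)(t + 2)(t + 5).
Roots (with multiplicity): -5, -2, -1.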